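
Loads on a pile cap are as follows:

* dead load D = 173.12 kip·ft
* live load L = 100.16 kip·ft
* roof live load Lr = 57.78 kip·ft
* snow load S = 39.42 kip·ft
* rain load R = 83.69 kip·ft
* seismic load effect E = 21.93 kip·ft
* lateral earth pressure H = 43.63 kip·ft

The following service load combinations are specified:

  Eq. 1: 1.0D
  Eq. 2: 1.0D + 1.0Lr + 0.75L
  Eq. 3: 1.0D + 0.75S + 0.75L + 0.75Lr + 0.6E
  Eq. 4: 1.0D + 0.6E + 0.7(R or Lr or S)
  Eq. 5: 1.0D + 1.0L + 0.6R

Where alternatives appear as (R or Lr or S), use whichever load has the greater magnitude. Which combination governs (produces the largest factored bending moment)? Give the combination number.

Combination 3

(R or Lr or S) → R = 83.69 kip·ft.
Eq. 1: 1.0(173.12) = 173.12
Eq. 2: 1.0(173.12) + 1.0(57.78) + 0.75(100.16) = 173.12 + 57.78 + 75.12 = 306.02
Eq. 3: 1.0(173.12) + 0.75(39.42) + 0.75(100.16) + 0.75(57.78) + 0.6(21.93) = 334.30
Eq. 4: 1.0(173.12) + 0.6(21.93) + 0.7(83.69) = 173.12 + 13.16 + 58.58 = 244.86
Eq. 5: 1.0(173.12) + 1.0(100.16) + 0.6(83.69) = 173.12 + 100.16 + 50.21 = 323.49
The largest value is 334.30 kip·ft from combination 3.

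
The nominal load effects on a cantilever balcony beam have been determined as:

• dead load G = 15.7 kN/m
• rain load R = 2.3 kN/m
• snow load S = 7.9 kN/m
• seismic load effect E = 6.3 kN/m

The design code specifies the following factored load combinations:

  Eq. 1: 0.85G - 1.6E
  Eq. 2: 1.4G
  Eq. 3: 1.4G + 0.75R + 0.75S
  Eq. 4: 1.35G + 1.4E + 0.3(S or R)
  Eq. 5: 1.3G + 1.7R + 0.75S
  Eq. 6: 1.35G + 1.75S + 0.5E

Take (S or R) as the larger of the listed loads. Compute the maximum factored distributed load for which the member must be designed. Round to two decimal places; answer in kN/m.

38.17 kN/m

(S or R) → S = 7.9 kN/m.
Eq. 1: 0.85(15.7) - 1.6(6.3) = 3.27
Eq. 2: 1.4(15.7) = 21.98
Eq. 3: 1.4(15.7) + 0.75(2.3) + 0.75(7.9) = 29.63
Eq. 4: 1.35(15.7) + 1.4(6.3) + 0.3(7.9) = 32.39
Eq. 5: 1.3(15.7) + 1.7(2.3) + 0.75(7.9) = 30.25
Eq. 6: 1.35(15.7) + 1.75(7.9) + 0.5(6.3) = 38.17
Maximum is from combination 6.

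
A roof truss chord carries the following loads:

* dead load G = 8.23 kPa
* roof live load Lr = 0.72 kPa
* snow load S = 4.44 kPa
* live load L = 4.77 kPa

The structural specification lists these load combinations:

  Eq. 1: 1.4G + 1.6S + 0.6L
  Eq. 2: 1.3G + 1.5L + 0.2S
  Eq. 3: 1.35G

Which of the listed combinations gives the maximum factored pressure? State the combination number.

Combination 1

Eq. 1: 1.4(8.23) + 1.6(4.44) + 0.6(4.77) = 21.49
Eq. 2: 1.3(8.23) + 1.5(4.77) + 0.2(4.44) = 18.74
Eq. 3: 1.35(8.23) = 11.11
The largest value is 21.49 kPa from combination 1.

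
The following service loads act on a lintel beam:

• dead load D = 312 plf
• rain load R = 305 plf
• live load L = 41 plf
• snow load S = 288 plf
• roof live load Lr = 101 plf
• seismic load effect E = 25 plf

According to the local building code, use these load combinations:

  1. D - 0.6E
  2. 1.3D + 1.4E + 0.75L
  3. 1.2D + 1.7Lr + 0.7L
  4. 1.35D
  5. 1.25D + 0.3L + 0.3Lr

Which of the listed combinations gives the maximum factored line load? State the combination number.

Combination 3

1. 1.0(312) - 0.6(25) = 312.0 - 15.0 = 297.0
2. 1.3(312) + 1.4(25) + 0.75(41) = 405.6 + 35.0 + 30.8 = 471.4
3. 1.2(312) + 1.7(101) + 0.7(41) = 374.4 + 171.7 + 28.7 = 574.8
4. 1.35(312) = 421.2
5. 1.25(312) + 0.3(41) + 0.3(101) = 390.0 + 12.3 + 30.3 = 432.6
The largest value is 574.8 plf from combination 3.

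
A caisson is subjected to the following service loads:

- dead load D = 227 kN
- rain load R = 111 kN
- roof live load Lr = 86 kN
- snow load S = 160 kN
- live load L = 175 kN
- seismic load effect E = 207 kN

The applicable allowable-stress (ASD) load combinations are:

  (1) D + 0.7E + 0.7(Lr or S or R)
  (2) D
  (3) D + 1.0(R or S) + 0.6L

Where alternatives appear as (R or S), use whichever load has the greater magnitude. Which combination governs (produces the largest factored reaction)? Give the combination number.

(Lr or S or R) → S = 160 kN; (R or S) → S = 160 kN.
(1) 1.0(227) + 0.7(207) + 0.7(160) = 227.00 + 144.90 + 112.00 = 483.90
(2) 1.0(227) = 227.00
(3) 1.0(227) + 1.0(160) + 0.6(175) = 227.00 + 160.00 + 105.00 = 492.00
The largest value is 492.00 kN from combination 3.

Combination 3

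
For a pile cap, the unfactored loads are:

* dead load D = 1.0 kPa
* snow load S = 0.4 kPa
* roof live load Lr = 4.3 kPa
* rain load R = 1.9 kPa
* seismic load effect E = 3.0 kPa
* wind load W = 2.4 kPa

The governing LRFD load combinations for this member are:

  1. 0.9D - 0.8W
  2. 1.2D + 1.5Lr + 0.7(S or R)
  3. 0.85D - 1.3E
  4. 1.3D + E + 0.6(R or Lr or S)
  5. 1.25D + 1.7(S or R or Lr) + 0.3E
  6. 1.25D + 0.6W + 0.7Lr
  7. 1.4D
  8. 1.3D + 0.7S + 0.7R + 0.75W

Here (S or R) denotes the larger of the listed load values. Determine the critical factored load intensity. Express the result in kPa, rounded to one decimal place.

(S or R) → R = 1.9 kPa; (R or Lr or S) → Lr = 4.3 kPa; (S or R or Lr) → Lr = 4.3 kPa.
1. 0.9(1.0) - 0.8(2.4) = -1.0
2. 1.2(1.0) + 1.5(4.3) + 0.7(1.9) = 9.0
3. 0.85(1.0) - 1.3(3.0) = -3.1
4. 1.3(1.0) + 1.0(3.0) + 0.6(4.3) = 6.9
5. 1.25(1.0) + 1.7(4.3) + 0.3(3.0) = 9.5
6. 1.25(1.0) + 0.6(2.4) + 0.7(4.3) = 5.7
7. 1.4(1.0) = 1.4
8. 1.3(1.0) + 0.7(0.4) + 0.7(1.9) + 0.75(2.4) = 4.7
Combination 5 governs: q_u = 9.5 kPa.

9.5 kPa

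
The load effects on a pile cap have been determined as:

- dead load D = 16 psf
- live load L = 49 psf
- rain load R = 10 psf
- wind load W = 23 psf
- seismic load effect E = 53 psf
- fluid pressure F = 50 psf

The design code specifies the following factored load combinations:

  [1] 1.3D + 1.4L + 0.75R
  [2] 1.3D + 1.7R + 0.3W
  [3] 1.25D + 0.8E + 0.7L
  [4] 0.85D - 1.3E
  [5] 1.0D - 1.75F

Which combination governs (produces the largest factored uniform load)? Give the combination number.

[1] 1.3(16) + 1.4(49) + 0.75(10) = 20.8 + 68.6 + 7.5 = 96.9
[2] 1.3(16) + 1.7(10) + 0.3(23) = 20.8 + 17.0 + 6.9 = 44.7
[3] 1.25(16) + 0.8(53) + 0.7(49) = 20.0 + 42.4 + 34.3 = 96.7
[4] 0.85(16) - 1.3(53) = 13.6 - 68.9 = -55.3
[5] 1.0(16) - 1.75(50) = 16.0 - 87.5 = -71.5
The largest value is 96.9 psf from combination 1.

Combination 1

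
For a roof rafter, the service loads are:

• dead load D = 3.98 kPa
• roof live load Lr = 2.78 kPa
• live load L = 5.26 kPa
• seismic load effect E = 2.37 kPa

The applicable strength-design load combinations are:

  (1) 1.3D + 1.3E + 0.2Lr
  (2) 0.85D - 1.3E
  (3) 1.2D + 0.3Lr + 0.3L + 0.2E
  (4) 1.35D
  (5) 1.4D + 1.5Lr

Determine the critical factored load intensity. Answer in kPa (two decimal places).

(1) 1.3(3.98) + 1.3(2.37) + 0.2(2.78) = 5.17 + 3.08 + 0.56 = 8.81
(2) 0.85(3.98) - 1.3(2.37) = 3.38 - 3.08 = 0.30
(3) 1.2(3.98) + 0.3(2.78) + 0.3(5.26) + 0.2(2.37) = 4.78 + 0.83 + 1.58 + 0.47 = 7.66
(4) 1.35(3.98) = 5.37
(5) 1.4(3.98) + 1.5(2.78) = 5.57 + 4.17 = 9.74
Maximum is from combination 5.

9.74 kPa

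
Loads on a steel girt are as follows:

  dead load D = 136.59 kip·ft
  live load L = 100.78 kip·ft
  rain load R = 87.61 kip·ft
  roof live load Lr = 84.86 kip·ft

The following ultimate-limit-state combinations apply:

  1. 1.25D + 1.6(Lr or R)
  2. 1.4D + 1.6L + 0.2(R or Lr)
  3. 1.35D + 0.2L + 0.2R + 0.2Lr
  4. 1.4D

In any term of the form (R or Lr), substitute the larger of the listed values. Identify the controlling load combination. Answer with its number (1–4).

Combination 2

(Lr or R) → R = 87.61 kip·ft; (R or Lr) → R = 87.61 kip·ft.
1. 1.25(136.59) + 1.6(87.61) = 310.91
2. 1.4(136.59) + 1.6(100.78) + 0.2(87.61) = 191.23 + 161.25 + 17.52 = 370.00
3. 1.35(136.59) + 0.2(100.78) + 0.2(87.61) + 0.2(84.86) = 184.40 + 20.16 + 17.52 + 16.97 = 239.05
4. 1.4(136.59) = 191.23
The largest value is 370.00 kip·ft from combination 2.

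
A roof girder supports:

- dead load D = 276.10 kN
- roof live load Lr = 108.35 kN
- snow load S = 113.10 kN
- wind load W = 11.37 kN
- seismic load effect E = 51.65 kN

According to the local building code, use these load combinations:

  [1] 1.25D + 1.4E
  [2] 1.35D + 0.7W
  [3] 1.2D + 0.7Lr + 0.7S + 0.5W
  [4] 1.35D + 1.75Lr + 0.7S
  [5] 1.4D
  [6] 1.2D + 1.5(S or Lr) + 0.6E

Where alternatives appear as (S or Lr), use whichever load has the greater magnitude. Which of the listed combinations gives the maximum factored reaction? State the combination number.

(S or Lr) → S = 113.10 kN.
[1] 1.25(276.10) + 1.4(51.65) = 417.44
[2] 1.35(276.10) + 0.7(11.37) = 380.69
[3] 1.2(276.10) + 0.7(108.35) + 0.7(113.10) + 0.5(11.37) = 492.02
[4] 1.35(276.10) + 1.75(108.35) + 0.7(113.10) = 641.52
[5] 1.4(276.10) = 386.54
[6] 1.2(276.10) + 1.5(113.10) + 0.6(51.65) = 531.96
The largest value is 641.52 kN from combination 4.

Combination 4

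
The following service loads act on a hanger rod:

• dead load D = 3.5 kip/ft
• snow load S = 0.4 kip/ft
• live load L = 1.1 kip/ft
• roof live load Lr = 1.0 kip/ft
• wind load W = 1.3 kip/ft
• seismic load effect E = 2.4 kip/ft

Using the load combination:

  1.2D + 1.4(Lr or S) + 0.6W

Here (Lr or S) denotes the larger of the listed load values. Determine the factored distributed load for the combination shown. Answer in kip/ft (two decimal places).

6.38 kip/ft

(Lr or S) → Lr = 1.0 kip/ft.
1.2(3.5) + 1.4(1.0) + 0.6(1.3) = 4.20 + 1.40 + 0.78 = 6.38
w_u = 6.38 kip/ft.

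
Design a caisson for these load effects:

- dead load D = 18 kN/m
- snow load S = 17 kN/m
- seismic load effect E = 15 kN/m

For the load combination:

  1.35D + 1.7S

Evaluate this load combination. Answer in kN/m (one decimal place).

53.2 kN/m

1.35(18) + 1.7(17) = 53.2
w_u = 53.2 kN/m.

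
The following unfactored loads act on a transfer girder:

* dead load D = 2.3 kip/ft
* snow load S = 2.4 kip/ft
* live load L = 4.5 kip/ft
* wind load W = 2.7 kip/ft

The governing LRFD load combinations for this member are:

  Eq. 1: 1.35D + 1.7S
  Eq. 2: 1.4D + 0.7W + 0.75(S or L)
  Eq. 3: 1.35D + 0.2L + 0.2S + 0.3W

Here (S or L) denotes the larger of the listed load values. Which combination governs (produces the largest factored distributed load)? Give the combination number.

Combination 2

(S or L) → L = 4.5 kip/ft.
Eq. 1: 1.35(2.3) + 1.7(2.4) = 3.11 + 4.08 = 7.19
Eq. 2: 1.4(2.3) + 0.7(2.7) + 0.75(4.5) = 3.22 + 1.89 + 3.38 = 8.49
Eq. 3: 1.35(2.3) + 0.2(4.5) + 0.2(2.4) + 0.3(2.7) = 3.11 + 0.90 + 0.48 + 0.81 = 5.30
The largest value is 8.49 kip/ft from combination 2.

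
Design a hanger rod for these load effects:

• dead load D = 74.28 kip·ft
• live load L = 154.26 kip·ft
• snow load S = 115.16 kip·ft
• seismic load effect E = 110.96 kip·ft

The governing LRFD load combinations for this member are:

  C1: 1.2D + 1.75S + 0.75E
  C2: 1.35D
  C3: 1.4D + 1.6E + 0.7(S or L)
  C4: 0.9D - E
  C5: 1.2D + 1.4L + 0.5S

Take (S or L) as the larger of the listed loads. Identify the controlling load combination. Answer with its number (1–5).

(S or L) → L = 154.26 kip·ft.
C1: 1.2(74.28) + 1.75(115.16) + 0.75(110.96) = 373.89
C2: 1.35(74.28) = 100.28
C3: 1.4(74.28) + 1.6(110.96) + 0.7(154.26) = 389.51
C4: 0.9(74.28) - 1.0(110.96) = -44.11
C5: 1.2(74.28) + 1.4(154.26) + 0.5(115.16) = 362.68
The largest value is 389.51 kip·ft from combination 3.

Combination 3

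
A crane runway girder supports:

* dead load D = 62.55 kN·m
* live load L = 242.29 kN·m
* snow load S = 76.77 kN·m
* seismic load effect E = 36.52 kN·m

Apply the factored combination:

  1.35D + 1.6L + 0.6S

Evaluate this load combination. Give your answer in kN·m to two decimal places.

518.17 kN·m

1.35(62.55) + 1.6(242.29) + 0.6(76.77) = 518.17
M_u = 518.17 kN·m.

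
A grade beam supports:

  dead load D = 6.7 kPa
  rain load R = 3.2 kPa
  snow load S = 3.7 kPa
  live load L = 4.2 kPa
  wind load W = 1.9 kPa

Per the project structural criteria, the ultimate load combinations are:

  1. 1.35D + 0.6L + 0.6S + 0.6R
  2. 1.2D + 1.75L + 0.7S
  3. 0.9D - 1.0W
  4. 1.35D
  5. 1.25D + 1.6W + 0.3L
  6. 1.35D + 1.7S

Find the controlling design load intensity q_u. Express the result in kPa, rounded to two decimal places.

17.98 kPa

1. 1.35(6.7) + 0.6(4.2) + 0.6(3.7) + 0.6(3.2) = 9.05 + 2.52 + 2.22 + 1.92 = 15.71
2. 1.2(6.7) + 1.75(4.2) + 0.7(3.7) = 8.04 + 7.35 + 2.59 = 17.98
3. 0.9(6.7) - 1.0(1.9) = 6.03 - 1.90 = 4.13
4. 1.35(6.7) = 9.05
5. 1.25(6.7) + 1.6(1.9) + 0.3(4.2) = 8.38 + 3.04 + 1.26 = 12.68
6. 1.35(6.7) + 1.7(3.7) = 9.05 + 6.29 = 15.34
Maximum is from combination 2.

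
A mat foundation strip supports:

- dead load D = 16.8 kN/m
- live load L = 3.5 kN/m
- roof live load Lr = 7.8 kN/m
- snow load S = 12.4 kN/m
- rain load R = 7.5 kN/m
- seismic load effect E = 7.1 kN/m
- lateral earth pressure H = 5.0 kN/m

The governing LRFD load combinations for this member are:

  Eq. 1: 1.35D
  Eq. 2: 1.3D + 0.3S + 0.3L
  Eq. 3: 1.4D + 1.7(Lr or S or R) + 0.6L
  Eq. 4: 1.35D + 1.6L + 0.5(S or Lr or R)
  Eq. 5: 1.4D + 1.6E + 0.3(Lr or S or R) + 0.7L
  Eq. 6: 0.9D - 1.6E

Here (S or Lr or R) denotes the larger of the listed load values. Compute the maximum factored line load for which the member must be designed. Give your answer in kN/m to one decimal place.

46.7 kN/m

(Lr or S or R) → S = 12.4 kN/m; (S or Lr or R) → S = 12.4 kN/m.
Eq. 1: 1.35(16.8) = 22.7
Eq. 2: 1.3(16.8) + 0.3(12.4) + 0.3(3.5) = 21.8 + 3.7 + 1.1 = 26.6
Eq. 3: 1.4(16.8) + 1.7(12.4) + 0.6(3.5) = 23.5 + 21.1 + 2.1 = 46.7
Eq. 4: 1.35(16.8) + 1.6(3.5) + 0.5(12.4) = 22.7 + 5.6 + 6.2 = 34.5
Eq. 5: 1.4(16.8) + 1.6(7.1) + 0.3(12.4) + 0.7(3.5) = 23.5 + 11.4 + 3.7 + 2.5 = 41.1
Eq. 6: 0.9(16.8) - 1.6(7.1) = 3.8
Combination 3 governs: w_u = 46.7 kN/m.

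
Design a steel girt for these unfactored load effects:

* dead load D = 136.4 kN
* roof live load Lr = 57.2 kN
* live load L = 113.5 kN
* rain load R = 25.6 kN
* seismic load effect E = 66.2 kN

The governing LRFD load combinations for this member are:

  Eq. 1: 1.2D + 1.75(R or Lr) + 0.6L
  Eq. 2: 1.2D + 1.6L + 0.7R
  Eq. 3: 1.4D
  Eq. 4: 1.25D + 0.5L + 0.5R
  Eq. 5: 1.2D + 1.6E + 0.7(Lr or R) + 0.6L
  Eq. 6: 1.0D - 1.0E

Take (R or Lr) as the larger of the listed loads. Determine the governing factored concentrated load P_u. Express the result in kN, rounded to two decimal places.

(R or Lr) → Lr = 57.2 kN; (Lr or R) → Lr = 57.2 kN.
Eq. 1: 1.2(136.4) + 1.75(57.2) + 0.6(113.5) = 163.68 + 100.10 + 68.10 = 331.88
Eq. 2: 1.2(136.4) + 1.6(113.5) + 0.7(25.6) = 163.68 + 181.60 + 17.92 = 363.20
Eq. 3: 1.4(136.4) = 190.96
Eq. 4: 1.25(136.4) + 0.5(113.5) + 0.5(25.6) = 170.50 + 56.75 + 12.80 = 240.05
Eq. 5: 1.2(136.4) + 1.6(66.2) + 0.7(57.2) + 0.6(113.5) = 163.68 + 105.92 + 40.04 + 68.10 = 377.74
Eq. 6: 1.0(136.4) - 1.0(66.2) = 136.40 - 66.20 = 70.20
The controlling combination is 5, giving 377.74 kN.

377.74 kN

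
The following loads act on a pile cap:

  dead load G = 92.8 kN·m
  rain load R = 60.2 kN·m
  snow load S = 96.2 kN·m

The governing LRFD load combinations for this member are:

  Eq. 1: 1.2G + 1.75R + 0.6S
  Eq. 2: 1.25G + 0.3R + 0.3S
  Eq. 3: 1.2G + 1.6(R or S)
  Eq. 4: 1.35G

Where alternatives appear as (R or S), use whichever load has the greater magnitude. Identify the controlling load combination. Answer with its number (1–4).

(R or S) → S = 96.2 kN·m.
Eq. 1: 1.2(92.8) + 1.75(60.2) + 0.6(96.2) = 111.36 + 105.35 + 57.72 = 274.43
Eq. 2: 1.25(92.8) + 0.3(60.2) + 0.3(96.2) = 116.00 + 18.06 + 28.86 = 162.92
Eq. 3: 1.2(92.8) + 1.6(96.2) = 111.36 + 153.92 = 265.28
Eq. 4: 1.35(92.8) = 125.28
The largest value is 274.43 kN·m from combination 1.

Combination 1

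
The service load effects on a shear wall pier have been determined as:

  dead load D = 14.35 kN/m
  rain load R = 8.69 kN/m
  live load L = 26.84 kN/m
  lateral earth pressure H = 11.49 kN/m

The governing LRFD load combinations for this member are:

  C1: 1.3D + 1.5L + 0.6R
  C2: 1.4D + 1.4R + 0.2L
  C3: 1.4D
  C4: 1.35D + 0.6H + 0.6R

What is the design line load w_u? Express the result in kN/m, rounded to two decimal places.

C1: 1.3(14.35) + 1.5(26.84) + 0.6(8.69) = 18.66 + 40.26 + 5.21 = 64.13
C2: 1.4(14.35) + 1.4(8.69) + 0.2(26.84) = 37.62
C3: 1.4(14.35) = 20.09
C4: 1.35(14.35) + 0.6(11.49) + 0.6(8.69) = 31.48
The controlling combination is 1, giving 64.13 kN/m.

64.13 kN/m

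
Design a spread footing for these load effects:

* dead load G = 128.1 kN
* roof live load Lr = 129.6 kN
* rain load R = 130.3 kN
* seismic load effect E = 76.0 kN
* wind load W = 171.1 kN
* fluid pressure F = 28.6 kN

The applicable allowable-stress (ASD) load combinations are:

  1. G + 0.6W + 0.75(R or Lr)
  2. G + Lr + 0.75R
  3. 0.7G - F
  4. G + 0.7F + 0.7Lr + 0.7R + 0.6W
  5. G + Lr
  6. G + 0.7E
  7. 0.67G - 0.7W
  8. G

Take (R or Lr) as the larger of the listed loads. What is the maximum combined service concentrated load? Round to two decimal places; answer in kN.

(R or Lr) → R = 130.3 kN.
1. 1.0(128.1) + 0.6(171.1) + 0.75(130.3) = 128.10 + 102.66 + 97.73 = 328.49
2. 1.0(128.1) + 1.0(129.6) + 0.75(130.3) = 128.10 + 129.60 + 97.73 = 355.43
3. 0.7(128.1) - 1.0(28.6) = 89.67 - 28.60 = 61.07
4. 1.0(128.1) + 0.7(28.6) + 0.7(129.6) + 0.7(130.3) + 0.6(171.1) = 128.10 + 20.02 + 90.72 + 91.21 + 102.66 = 432.71
5. 1.0(128.1) + 1.0(129.6) = 128.10 + 129.60 = 257.70
6. 1.0(128.1) + 0.7(76.0) = 128.10 + 53.20 = 181.30
7. 0.67(128.1) - 0.7(171.1) = 85.83 - 119.77 = -33.94
8. 1.0(128.1) = 128.10
The controlling combination is 4, giving 432.71 kN.

432.71 kN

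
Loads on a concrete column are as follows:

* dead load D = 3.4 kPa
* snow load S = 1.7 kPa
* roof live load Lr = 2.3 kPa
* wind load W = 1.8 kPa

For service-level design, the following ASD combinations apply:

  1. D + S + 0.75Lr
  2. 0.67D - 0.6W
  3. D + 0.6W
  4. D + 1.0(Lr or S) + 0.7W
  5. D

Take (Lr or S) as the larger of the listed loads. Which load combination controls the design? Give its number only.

Combination 4

(Lr or S) → Lr = 2.3 kPa.
1. 1.0(3.4) + 1.0(1.7) + 0.75(2.3) = 3.40 + 1.70 + 1.73 = 6.83
2. 0.67(3.4) - 0.6(1.8) = 2.28 - 1.08 = 1.20
3. 1.0(3.4) + 0.6(1.8) = 3.40 + 1.08 = 4.48
4. 1.0(3.4) + 1.0(2.3) + 0.7(1.8) = 3.40 + 2.30 + 1.26 = 6.96
5. 1.0(3.4) = 3.40
The largest value is 6.96 kPa from combination 4.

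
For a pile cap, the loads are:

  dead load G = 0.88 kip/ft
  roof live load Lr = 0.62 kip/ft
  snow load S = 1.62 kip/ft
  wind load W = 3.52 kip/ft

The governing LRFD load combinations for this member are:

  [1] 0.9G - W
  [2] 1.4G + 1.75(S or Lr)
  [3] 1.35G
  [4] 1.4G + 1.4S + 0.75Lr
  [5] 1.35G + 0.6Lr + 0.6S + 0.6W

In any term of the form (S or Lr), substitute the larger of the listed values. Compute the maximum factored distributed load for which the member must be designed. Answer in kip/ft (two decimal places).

(S or Lr) → S = 1.62 kip/ft.
[1] 0.9(0.88) - 1.0(3.52) = -2.73
[2] 1.4(0.88) + 1.75(1.62) = 4.07
[3] 1.35(0.88) = 1.19
[4] 1.4(0.88) + 1.4(1.62) + 0.75(0.62) = 3.97
[5] 1.35(0.88) + 0.6(0.62) + 0.6(1.62) + 0.6(3.52) = 4.64
Maximum is from combination 5.

4.64 kip/ft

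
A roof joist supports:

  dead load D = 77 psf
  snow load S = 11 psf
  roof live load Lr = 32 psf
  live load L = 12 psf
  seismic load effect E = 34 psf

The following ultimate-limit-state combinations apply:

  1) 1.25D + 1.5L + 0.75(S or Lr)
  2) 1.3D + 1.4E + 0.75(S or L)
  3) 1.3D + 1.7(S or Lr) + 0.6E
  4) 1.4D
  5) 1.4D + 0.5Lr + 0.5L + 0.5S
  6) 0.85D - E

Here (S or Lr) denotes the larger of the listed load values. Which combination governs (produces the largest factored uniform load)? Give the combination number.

(S or Lr) → Lr = 32 psf; (S or L) → L = 12 psf.
1) 1.25(77) + 1.5(12) + 0.75(32) = 138.25
2) 1.3(77) + 1.4(34) + 0.75(12) = 156.70
3) 1.3(77) + 1.7(32) + 0.6(34) = 174.90
4) 1.4(77) = 107.80
5) 1.4(77) + 0.5(32) + 0.5(12) + 0.5(11) = 135.30
6) 0.85(77) - 1.0(34) = 31.45
The largest value is 174.90 psf from combination 3.

Combination 3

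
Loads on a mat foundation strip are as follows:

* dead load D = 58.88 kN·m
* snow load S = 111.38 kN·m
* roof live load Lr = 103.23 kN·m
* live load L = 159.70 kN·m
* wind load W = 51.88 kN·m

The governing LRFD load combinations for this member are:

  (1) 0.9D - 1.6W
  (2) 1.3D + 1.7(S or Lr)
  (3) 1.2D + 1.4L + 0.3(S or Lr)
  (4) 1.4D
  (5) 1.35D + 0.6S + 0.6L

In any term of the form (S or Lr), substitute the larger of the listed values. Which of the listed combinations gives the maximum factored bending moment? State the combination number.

Combination 3

(S or Lr) → S = 111.38 kN·m.
(1) 0.9(58.88) - 1.6(51.88) = -30.02
(2) 1.3(58.88) + 1.7(111.38) = 265.89
(3) 1.2(58.88) + 1.4(159.70) + 0.3(111.38) = 327.65
(4) 1.4(58.88) = 82.43
(5) 1.35(58.88) + 0.6(111.38) + 0.6(159.70) = 242.14
The largest value is 327.65 kN·m from combination 3.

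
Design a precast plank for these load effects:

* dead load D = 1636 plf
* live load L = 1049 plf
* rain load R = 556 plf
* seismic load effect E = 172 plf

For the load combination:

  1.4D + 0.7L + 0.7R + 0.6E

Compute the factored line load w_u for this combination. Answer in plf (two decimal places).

3517.10 plf

1.4(1636) + 0.7(1049) + 0.7(556) + 0.6(172) = 2290.40 + 734.30 + 389.20 + 103.20 = 3517.10
w_u = 3517.10 plf.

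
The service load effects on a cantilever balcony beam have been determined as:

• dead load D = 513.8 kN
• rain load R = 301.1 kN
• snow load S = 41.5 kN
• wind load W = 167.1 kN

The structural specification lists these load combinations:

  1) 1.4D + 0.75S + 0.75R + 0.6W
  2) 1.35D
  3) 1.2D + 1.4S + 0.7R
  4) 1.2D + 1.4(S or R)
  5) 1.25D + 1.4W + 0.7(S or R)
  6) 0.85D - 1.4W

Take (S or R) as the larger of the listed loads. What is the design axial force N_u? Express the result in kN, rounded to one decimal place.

1087.0 kN

(S or R) → R = 301.1 kN.
1) 1.4(513.8) + 0.75(41.5) + 0.75(301.1) + 0.6(167.1) = 719.3 + 31.1 + 225.8 + 100.3 = 1076.5
2) 1.35(513.8) = 693.6
3) 1.2(513.8) + 1.4(41.5) + 0.7(301.1) = 885.4
4) 1.2(513.8) + 1.4(301.1) = 616.6 + 421.5 = 1038.1
5) 1.25(513.8) + 1.4(167.1) + 0.7(301.1) = 642.3 + 233.9 + 210.8 = 1087.0
6) 0.85(513.8) - 1.4(167.1) = 436.7 - 233.9 = 202.8
Maximum is from combination 5.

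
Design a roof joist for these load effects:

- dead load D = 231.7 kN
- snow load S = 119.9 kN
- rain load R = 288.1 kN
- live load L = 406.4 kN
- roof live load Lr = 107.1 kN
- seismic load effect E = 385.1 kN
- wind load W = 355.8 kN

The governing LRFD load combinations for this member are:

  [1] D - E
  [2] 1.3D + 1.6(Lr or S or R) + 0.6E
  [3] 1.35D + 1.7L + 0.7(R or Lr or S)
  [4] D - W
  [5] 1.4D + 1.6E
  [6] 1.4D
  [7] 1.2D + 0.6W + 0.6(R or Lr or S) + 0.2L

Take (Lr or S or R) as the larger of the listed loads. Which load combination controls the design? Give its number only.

(Lr or S or R) → R = 288.1 kN; (R or Lr or S) → R = 288.1 kN.
[1] 1.0(231.7) - 1.0(385.1) = -153.40
[2] 1.3(231.7) + 1.6(288.1) + 0.6(385.1) = 993.23
[3] 1.35(231.7) + 1.7(406.4) + 0.7(288.1) = 1205.35
[4] 1.0(231.7) - 1.0(355.8) = -124.10
[5] 1.4(231.7) + 1.6(385.1) = 940.54
[6] 1.4(231.7) = 324.38
[7] 1.2(231.7) + 0.6(355.8) + 0.6(288.1) + 0.2(406.4) = 745.66
The largest value is 1205.35 kN from combination 3.

Combination 3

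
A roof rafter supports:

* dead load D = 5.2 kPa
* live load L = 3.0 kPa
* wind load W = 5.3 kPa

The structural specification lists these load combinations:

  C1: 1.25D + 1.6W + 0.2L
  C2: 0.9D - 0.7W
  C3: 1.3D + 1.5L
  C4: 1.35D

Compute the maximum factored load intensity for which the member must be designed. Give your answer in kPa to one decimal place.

15.6 kPa

C1: 1.25(5.2) + 1.6(5.3) + 0.2(3.0) = 6.5 + 8.5 + 0.6 = 15.6
C2: 0.9(5.2) - 0.7(5.3) = 4.7 - 3.7 = 1.0
C3: 1.3(5.2) + 1.5(3.0) = 6.8 + 4.5 = 11.3
C4: 1.35(5.2) = 7.0
The controlling combination is 1, giving 15.6 kPa.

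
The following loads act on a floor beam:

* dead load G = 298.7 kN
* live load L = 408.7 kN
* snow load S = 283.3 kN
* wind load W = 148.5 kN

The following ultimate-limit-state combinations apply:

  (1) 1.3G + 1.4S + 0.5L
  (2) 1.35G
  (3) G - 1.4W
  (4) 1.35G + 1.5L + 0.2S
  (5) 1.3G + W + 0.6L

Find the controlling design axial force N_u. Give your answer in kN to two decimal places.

1072.96 kN

(1) 1.3(298.7) + 1.4(283.3) + 0.5(408.7) = 989.28
(2) 1.35(298.7) = 403.25
(3) 1.0(298.7) - 1.4(148.5) = 90.80
(4) 1.35(298.7) + 1.5(408.7) + 0.2(283.3) = 1072.96
(5) 1.3(298.7) + 1.0(148.5) + 0.6(408.7) = 782.03
Combination 4 governs: N_u = 1072.96 kN.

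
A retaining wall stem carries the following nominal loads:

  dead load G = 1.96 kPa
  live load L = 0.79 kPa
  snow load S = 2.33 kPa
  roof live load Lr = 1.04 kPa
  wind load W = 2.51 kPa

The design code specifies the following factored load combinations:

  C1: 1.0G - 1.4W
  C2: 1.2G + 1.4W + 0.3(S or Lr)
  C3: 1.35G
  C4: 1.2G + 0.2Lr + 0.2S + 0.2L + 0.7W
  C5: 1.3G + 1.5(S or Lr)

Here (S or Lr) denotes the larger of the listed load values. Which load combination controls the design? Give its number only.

(S or Lr) → S = 2.33 kPa.
C1: 1.0(1.96) - 1.4(2.51) = -1.55
C2: 1.2(1.96) + 1.4(2.51) + 0.3(2.33) = 6.57
C3: 1.35(1.96) = 2.65
C4: 1.2(1.96) + 0.2(1.04) + 0.2(2.33) + 0.2(0.79) + 0.7(2.51) = 4.94
C5: 1.3(1.96) + 1.5(2.33) = 6.04
The largest value is 6.57 kPa from combination 2.

Combination 2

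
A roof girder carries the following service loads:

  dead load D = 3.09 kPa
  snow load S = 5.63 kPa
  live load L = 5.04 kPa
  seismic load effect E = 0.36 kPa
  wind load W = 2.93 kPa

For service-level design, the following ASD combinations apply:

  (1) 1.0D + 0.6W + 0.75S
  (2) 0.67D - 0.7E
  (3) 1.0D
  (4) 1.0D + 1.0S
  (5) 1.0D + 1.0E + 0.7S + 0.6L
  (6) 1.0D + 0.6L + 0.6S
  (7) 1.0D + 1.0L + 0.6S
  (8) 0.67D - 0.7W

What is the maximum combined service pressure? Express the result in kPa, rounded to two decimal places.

11.51 kPa

(1) 1.0(3.09) + 0.6(2.93) + 0.75(5.63) = 9.07
(2) 0.67(3.09) - 0.7(0.36) = 1.82
(3) 1.0(3.09) = 3.09
(4) 1.0(3.09) + 1.0(5.63) = 8.72
(5) 1.0(3.09) + 1.0(0.36) + 0.7(5.63) + 0.6(5.04) = 10.42
(6) 1.0(3.09) + 0.6(5.04) + 0.6(5.63) = 9.49
(7) 1.0(3.09) + 1.0(5.04) + 0.6(5.63) = 11.51
(8) 0.67(3.09) - 0.7(2.93) = 0.02
Combination 7 governs: p = 11.51 kPa.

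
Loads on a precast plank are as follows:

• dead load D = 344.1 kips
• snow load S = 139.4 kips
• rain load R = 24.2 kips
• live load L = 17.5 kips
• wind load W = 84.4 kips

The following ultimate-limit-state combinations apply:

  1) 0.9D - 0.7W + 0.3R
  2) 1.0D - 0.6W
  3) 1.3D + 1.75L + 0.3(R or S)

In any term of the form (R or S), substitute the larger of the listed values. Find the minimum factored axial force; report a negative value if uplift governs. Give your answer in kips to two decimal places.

(R or S) → S = 139.4 kips.
1) 0.9(344.1) - 0.7(84.4) + 0.3(24.2) = 309.69 - 59.08 + 7.26 = 257.87
2) 1.0(344.1) - 0.6(84.4) = 344.10 - 50.64 = 293.46
3) 1.3(344.1) + 1.75(17.5) + 0.3(139.4) = 447.33 + 30.63 + 41.82 = 519.78
Combination 1 gives the minimum: 257.87 kips.

257.87 kips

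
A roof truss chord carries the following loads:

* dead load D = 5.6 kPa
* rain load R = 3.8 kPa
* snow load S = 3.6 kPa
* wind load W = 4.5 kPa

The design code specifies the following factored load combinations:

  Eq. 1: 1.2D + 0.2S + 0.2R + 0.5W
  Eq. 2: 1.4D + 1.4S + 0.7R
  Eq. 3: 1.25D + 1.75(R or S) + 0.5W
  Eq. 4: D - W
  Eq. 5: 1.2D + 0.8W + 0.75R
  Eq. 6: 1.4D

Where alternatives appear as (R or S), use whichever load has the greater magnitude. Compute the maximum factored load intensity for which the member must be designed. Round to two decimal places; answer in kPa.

(R or S) → R = 3.8 kPa.
Eq. 1: 1.2(5.6) + 0.2(3.6) + 0.2(3.8) + 0.5(4.5) = 6.72 + 0.72 + 0.76 + 2.25 = 10.45
Eq. 2: 1.4(5.6) + 1.4(3.6) + 0.7(3.8) = 7.84 + 5.04 + 2.66 = 15.54
Eq. 3: 1.25(5.6) + 1.75(3.8) + 0.5(4.5) = 7.00 + 6.65 + 2.25 = 15.90
Eq. 4: 1.0(5.6) - 1.0(4.5) = 5.60 - 4.50 = 1.10
Eq. 5: 1.2(5.6) + 0.8(4.5) + 0.75(3.8) = 6.72 + 3.60 + 2.85 = 13.17
Eq. 6: 1.4(5.6) = 7.84
Combination 3 governs: q_u = 15.90 kPa.

15.90 kPa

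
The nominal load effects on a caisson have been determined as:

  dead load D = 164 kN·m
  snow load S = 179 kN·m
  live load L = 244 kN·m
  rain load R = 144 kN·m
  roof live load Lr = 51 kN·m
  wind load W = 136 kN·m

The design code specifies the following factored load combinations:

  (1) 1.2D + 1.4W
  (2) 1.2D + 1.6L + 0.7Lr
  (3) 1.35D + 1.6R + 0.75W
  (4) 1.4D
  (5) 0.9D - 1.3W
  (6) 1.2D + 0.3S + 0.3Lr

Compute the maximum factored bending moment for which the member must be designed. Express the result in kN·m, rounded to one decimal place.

622.9 kN·m

(1) 1.2(164) + 1.4(136) = 387.2
(2) 1.2(164) + 1.6(244) + 0.7(51) = 622.9
(3) 1.35(164) + 1.6(144) + 0.75(136) = 553.8
(4) 1.4(164) = 229.6
(5) 0.9(164) - 1.3(136) = -29.2
(6) 1.2(164) + 0.3(179) + 0.3(51) = 265.8
Maximum is from combination 2.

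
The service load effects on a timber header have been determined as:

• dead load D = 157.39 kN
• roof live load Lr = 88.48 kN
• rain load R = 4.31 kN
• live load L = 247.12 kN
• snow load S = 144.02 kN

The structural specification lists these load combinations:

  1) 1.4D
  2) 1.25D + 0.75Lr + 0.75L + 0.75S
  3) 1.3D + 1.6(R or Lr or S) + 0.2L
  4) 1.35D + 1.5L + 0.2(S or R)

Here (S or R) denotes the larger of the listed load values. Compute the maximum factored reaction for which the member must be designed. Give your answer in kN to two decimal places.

611.96 kN

(R or Lr or S) → S = 144.02 kN; (S or R) → S = 144.02 kN.
1) 1.4(157.39) = 220.35
2) 1.25(157.39) + 0.75(88.48) + 0.75(247.12) + 0.75(144.02) = 556.45
3) 1.3(157.39) + 1.6(144.02) + 0.2(247.12) = 204.61 + 230.43 + 49.42 = 484.46
4) 1.35(157.39) + 1.5(247.12) + 0.2(144.02) = 212.48 + 370.68 + 28.80 = 611.96
The controlling combination is 4, giving 611.96 kN.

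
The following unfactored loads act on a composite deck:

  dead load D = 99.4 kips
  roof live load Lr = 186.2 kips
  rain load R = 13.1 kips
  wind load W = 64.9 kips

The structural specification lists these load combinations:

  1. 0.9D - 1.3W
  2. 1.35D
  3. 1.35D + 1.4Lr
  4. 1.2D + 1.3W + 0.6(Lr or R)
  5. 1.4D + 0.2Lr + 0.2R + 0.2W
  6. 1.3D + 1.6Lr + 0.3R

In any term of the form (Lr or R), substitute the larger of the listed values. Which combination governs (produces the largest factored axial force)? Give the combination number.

(Lr or R) → Lr = 186.2 kips.
1. 0.9(99.4) - 1.3(64.9) = 89.5 - 84.4 = 5.1
2. 1.35(99.4) = 134.2
3. 1.35(99.4) + 1.4(186.2) = 134.2 + 260.7 = 394.9
4. 1.2(99.4) + 1.3(64.9) + 0.6(186.2) = 119.3 + 84.4 + 111.7 = 315.4
5. 1.4(99.4) + 0.2(186.2) + 0.2(13.1) + 0.2(64.9) = 139.2 + 37.2 + 2.6 + 13.0 = 192.0
6. 1.3(99.4) + 1.6(186.2) + 0.3(13.1) = 431.1
The largest value is 431.1 kips from combination 6.

Combination 6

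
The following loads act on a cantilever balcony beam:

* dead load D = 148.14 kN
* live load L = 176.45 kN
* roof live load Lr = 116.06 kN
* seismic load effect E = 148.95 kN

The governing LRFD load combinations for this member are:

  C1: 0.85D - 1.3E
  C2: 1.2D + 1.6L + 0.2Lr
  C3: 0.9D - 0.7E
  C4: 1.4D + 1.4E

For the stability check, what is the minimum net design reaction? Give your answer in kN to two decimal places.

C1: 0.85(148.14) - 1.3(148.95) = -67.72
C2: 1.2(148.14) + 1.6(176.45) + 0.2(116.06) = 483.30
C3: 0.9(148.14) - 0.7(148.95) = 29.06
C4: 1.4(148.14) + 1.4(148.95) = 415.93
Combination 1 gives the minimum: -67.72 kN.

-67.72 kN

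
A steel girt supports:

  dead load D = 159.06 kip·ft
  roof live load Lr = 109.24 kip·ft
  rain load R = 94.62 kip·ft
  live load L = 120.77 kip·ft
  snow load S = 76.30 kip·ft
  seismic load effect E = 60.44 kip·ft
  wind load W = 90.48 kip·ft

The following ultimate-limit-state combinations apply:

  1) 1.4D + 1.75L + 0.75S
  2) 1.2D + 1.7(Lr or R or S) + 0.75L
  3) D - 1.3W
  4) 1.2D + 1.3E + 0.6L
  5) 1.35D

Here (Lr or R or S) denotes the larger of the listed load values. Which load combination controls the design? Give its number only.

(Lr or R or S) → Lr = 109.24 kip·ft.
1) 1.4(159.06) + 1.75(120.77) + 0.75(76.30) = 491.26
2) 1.2(159.06) + 1.7(109.24) + 0.75(120.77) = 467.16
3) 1.0(159.06) - 1.3(90.48) = 41.44
4) 1.2(159.06) + 1.3(60.44) + 0.6(120.77) = 341.91
5) 1.35(159.06) = 214.73
The largest value is 491.26 kip·ft from combination 1.

Combination 1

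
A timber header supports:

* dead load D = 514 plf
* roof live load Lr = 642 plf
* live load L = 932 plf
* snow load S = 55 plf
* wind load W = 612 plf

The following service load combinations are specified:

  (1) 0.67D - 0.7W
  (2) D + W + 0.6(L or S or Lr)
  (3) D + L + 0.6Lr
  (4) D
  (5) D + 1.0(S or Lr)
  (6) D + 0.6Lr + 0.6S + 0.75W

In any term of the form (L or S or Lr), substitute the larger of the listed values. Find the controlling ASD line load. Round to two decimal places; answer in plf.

1831.20 plf

(L or S or Lr) → L = 932 plf; (S or Lr) → Lr = 642 plf.
(1) 0.67(514) - 0.7(612) = 344.38 - 428.40 = -84.02
(2) 1.0(514) + 1.0(612) + 0.6(932) = 514.00 + 612.00 + 559.20 = 1685.20
(3) 1.0(514) + 1.0(932) + 0.6(642) = 514.00 + 932.00 + 385.20 = 1831.20
(4) 1.0(514) = 514.00
(5) 1.0(514) + 1.0(642) = 514.00 + 642.00 = 1156.00
(6) 1.0(514) + 0.6(642) + 0.6(55) + 0.75(612) = 514.00 + 385.20 + 33.00 + 459.00 = 1391.20
The controlling combination is 3, giving 1831.20 plf.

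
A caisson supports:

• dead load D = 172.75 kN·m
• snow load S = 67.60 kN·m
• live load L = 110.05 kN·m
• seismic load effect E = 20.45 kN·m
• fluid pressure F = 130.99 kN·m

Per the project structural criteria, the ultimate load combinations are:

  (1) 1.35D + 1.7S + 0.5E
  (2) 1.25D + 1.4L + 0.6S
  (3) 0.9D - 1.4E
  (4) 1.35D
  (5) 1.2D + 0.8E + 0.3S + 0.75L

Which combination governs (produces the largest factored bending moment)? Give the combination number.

(1) 1.35(172.75) + 1.7(67.60) + 0.5(20.45) = 233.21 + 114.92 + 10.23 = 358.36
(2) 1.25(172.75) + 1.4(110.05) + 0.6(67.60) = 215.94 + 154.07 + 40.56 = 410.57
(3) 0.9(172.75) - 1.4(20.45) = 155.48 - 28.63 = 126.85
(4) 1.35(172.75) = 233.21
(5) 1.2(172.75) + 0.8(20.45) + 0.3(67.60) + 0.75(110.05) = 207.30 + 16.36 + 20.28 + 82.54 = 326.48
The largest value is 410.57 kN·m from combination 2.

Combination 2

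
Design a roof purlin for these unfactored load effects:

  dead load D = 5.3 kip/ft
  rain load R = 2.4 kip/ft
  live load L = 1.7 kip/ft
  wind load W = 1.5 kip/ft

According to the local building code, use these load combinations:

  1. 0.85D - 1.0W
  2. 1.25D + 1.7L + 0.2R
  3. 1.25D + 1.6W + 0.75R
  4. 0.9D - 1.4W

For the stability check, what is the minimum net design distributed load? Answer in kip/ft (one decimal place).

2.7 kip/ft

1. 0.85(5.3) - 1.0(1.5) = 4.5 - 1.5 = 3.0
2. 1.25(5.3) + 1.7(1.7) + 0.2(2.4) = 6.6 + 2.9 + 0.5 = 10.0
3. 1.25(5.3) + 1.6(1.5) + 0.75(2.4) = 6.6 + 2.4 + 1.8 = 10.8
4. 0.9(5.3) - 1.4(1.5) = 4.8 - 2.1 = 2.7
Combination 4 gives the minimum: 2.7 kip/ft.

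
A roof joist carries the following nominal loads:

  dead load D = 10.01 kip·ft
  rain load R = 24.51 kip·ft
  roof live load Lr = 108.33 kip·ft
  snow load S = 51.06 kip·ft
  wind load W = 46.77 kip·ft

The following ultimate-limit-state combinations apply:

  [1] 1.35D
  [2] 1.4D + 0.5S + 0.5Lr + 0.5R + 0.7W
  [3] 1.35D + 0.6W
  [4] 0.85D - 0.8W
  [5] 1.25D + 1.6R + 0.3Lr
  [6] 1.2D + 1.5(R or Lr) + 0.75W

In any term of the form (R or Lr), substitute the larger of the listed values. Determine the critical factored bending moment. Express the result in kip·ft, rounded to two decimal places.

(R or Lr) → Lr = 108.33 kip·ft.
[1] 1.35(10.01) = 13.51
[2] 1.4(10.01) + 0.5(51.06) + 0.5(108.33) + 0.5(24.51) + 0.7(46.77) = 138.70
[3] 1.35(10.01) + 0.6(46.77) = 41.58
[4] 0.85(10.01) - 0.8(46.77) = -28.91
[5] 1.25(10.01) + 1.6(24.51) + 0.3(108.33) = 84.23
[6] 1.2(10.01) + 1.5(108.33) + 0.75(46.77) = 209.58
The controlling combination is 6, giving 209.58 kip·ft.

209.58 kip·ft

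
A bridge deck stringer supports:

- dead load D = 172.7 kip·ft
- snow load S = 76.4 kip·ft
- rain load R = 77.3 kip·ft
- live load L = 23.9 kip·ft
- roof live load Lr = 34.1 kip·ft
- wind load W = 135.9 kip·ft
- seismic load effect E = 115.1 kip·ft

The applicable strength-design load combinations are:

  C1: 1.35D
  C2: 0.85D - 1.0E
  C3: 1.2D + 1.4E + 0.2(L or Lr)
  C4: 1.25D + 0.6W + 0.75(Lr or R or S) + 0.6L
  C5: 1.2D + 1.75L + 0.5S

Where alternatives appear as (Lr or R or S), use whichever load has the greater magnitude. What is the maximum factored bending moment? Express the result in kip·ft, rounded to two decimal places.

(L or Lr) → Lr = 34.1 kip·ft; (Lr or R or S) → R = 77.3 kip·ft.
C1: 1.35(172.7) = 233.15
C2: 0.85(172.7) - 1.0(115.1) = 146.80 - 115.10 = 31.70
C3: 1.2(172.7) + 1.4(115.1) + 0.2(34.1) = 207.24 + 161.14 + 6.82 = 375.20
C4: 1.25(172.7) + 0.6(135.9) + 0.75(77.3) + 0.6(23.9) = 369.73
C5: 1.2(172.7) + 1.75(23.9) + 0.5(76.4) = 207.24 + 41.83 + 38.20 = 287.27
The controlling combination is 3, giving 375.20 kip·ft.

375.20 kip·ft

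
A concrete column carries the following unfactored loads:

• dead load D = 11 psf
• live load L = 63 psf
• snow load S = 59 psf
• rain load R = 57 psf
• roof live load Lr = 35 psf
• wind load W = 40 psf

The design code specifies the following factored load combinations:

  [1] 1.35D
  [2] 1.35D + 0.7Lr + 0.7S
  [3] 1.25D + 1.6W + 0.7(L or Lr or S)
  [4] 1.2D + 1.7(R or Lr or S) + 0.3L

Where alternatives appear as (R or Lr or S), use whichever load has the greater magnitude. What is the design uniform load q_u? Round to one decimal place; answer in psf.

132.4 psf

(L or Lr or S) → L = 63 psf; (R or Lr or S) → S = 59 psf.
[1] 1.35(11) = 14.9
[2] 1.35(11) + 0.7(35) + 0.7(59) = 14.9 + 24.5 + 41.3 = 80.7
[3] 1.25(11) + 1.6(40) + 0.7(63) = 13.8 + 64.0 + 44.1 = 121.9
[4] 1.2(11) + 1.7(59) + 0.3(63) = 13.2 + 100.3 + 18.9 = 132.4
Combination 4 governs: q_u = 132.4 psf.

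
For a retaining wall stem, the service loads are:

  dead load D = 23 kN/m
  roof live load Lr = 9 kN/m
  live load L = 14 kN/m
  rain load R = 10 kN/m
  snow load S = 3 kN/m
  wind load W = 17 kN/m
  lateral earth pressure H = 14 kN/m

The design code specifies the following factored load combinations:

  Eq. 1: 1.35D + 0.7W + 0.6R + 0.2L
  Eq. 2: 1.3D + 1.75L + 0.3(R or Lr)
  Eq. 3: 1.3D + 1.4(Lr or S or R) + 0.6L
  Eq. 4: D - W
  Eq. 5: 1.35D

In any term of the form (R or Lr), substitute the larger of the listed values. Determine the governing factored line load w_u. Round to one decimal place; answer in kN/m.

(R or Lr) → R = 10 kN/m; (Lr or S or R) → R = 10 kN/m.
Eq. 1: 1.35(23) + 0.7(17) + 0.6(10) + 0.2(14) = 31.1 + 11.9 + 6.0 + 2.8 = 51.8
Eq. 2: 1.3(23) + 1.75(14) + 0.3(10) = 29.9 + 24.5 + 3.0 = 57.4
Eq. 3: 1.3(23) + 1.4(10) + 0.6(14) = 29.9 + 14.0 + 8.4 = 52.3
Eq. 4: 1.0(23) - 1.0(17) = 23.0 - 17.0 = 6.0
Eq. 5: 1.35(23) = 31.1
Combination 2 governs: w_u = 57.4 kN/m.

57.4 kN/m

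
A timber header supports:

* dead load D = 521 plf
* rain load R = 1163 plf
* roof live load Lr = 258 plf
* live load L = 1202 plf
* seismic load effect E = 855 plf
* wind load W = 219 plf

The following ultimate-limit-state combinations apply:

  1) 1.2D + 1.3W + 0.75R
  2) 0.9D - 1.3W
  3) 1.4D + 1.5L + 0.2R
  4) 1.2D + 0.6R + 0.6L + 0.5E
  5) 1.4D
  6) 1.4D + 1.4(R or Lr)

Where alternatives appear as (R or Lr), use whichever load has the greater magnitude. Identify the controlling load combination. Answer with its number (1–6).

(R or Lr) → R = 1163 plf.
1) 1.2(521) + 1.3(219) + 0.75(1163) = 1782.2
2) 0.9(521) - 1.3(219) = 184.2
3) 1.4(521) + 1.5(1202) + 0.2(1163) = 2765.0
4) 1.2(521) + 0.6(1163) + 0.6(1202) + 0.5(855) = 2471.7
5) 1.4(521) = 729.4
6) 1.4(521) + 1.4(1163) = 2357.6
The largest value is 2765.0 plf from combination 3.

Combination 3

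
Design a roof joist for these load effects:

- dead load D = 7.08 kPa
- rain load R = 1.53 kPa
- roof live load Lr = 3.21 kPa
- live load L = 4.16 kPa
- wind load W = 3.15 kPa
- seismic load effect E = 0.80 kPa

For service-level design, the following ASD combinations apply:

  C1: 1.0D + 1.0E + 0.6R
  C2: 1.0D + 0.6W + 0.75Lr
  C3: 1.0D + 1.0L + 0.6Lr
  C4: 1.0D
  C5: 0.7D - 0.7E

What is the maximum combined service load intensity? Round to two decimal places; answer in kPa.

13.17 kPa

C1: 1.0(7.08) + 1.0(0.80) + 0.6(1.53) = 8.80
C2: 1.0(7.08) + 0.6(3.15) + 0.75(3.21) = 11.38
C3: 1.0(7.08) + 1.0(4.16) + 0.6(3.21) = 13.17
C4: 1.0(7.08) = 7.08
C5: 0.7(7.08) - 0.7(0.80) = 4.40
Combination 3 governs: q = 13.17 kPa.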